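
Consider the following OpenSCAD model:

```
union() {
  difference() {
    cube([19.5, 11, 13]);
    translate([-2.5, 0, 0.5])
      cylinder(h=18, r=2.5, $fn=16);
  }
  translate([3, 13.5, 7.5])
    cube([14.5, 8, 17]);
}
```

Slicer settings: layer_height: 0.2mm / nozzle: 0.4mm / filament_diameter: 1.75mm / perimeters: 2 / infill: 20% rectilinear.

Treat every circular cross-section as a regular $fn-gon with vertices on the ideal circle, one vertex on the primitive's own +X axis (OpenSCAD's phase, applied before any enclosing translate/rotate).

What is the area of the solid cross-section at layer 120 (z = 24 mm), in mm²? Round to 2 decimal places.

116.00 mm²

At z = 24 mm: the cube does not reach this height (z outside [0, 13]); the cylinder at (-2.5, 0) is not intersected at this z (z outside [0.5, 18.5]); After the difference (first − rest): the first operand is absent here, so nothing remains; the cube at (3, 13.5) is present — its section is the full 14.5×8 rectangle (area 116.00 mm²); Merging all regions: only the 14.5×8 cube at (3, 13.5) is present, so the union is just that shape — area = 116.00 mm². Overall, the cross-section is a single solid region. Net area = 116.00 mm².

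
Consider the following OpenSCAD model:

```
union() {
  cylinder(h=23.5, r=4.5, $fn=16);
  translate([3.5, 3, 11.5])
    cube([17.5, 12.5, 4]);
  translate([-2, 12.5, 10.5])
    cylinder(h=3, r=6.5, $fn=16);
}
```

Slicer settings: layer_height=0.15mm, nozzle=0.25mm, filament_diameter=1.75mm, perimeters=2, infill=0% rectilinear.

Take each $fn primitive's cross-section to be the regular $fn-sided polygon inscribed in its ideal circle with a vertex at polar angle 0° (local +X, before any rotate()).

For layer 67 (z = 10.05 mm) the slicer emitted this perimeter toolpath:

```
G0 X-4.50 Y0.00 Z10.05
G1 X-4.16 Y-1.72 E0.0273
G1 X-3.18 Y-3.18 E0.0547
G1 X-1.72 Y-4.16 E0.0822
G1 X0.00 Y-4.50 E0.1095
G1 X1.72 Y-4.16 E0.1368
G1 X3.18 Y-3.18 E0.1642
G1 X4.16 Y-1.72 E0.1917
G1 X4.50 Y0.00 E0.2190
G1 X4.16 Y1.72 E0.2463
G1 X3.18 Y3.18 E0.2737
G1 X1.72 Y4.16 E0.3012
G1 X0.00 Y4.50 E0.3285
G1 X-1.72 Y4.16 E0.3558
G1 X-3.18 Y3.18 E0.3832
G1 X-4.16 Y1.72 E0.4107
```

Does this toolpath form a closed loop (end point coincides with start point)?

no

Start point (G0): (-4.50, 0.00). End point (last G1): the path does not return to the start — open.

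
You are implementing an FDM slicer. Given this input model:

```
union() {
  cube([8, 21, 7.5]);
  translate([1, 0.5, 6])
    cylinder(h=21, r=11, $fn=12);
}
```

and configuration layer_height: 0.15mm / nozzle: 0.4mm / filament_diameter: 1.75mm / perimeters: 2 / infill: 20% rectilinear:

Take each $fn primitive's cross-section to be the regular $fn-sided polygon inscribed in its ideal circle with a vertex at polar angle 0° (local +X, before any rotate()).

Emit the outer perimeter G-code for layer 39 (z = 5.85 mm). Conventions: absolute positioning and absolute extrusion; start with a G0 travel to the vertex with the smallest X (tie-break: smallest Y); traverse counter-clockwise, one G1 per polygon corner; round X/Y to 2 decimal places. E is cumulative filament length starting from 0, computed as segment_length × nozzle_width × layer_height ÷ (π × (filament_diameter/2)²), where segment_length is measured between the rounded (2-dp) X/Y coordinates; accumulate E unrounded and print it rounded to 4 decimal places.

G0 X0.00 Y0.00 Z5.85
G1 X8.00 Y0.00 E0.1996
G1 X8.00 Y21.00 E0.7234
G1 X0.00 Y21.00 E0.9230
G1 X0.00 Y0.00 E1.4468

At z = 5.85 mm: the cube is present — its section is the full 8×21 rectangle; the cylinder at (1, 0.5) does not reach this height (z outside [6, 27]); Taking the union: only the 8×21 cube is present, so the union is just that shape — 1 connected region. The outline is a single polygon with 4 vertices. Extrusion per mm of travel: 0.4 × 0.15 / (π × 0.875²) = 0.024945. Accumulating E over each segment gives final E = 1.4468.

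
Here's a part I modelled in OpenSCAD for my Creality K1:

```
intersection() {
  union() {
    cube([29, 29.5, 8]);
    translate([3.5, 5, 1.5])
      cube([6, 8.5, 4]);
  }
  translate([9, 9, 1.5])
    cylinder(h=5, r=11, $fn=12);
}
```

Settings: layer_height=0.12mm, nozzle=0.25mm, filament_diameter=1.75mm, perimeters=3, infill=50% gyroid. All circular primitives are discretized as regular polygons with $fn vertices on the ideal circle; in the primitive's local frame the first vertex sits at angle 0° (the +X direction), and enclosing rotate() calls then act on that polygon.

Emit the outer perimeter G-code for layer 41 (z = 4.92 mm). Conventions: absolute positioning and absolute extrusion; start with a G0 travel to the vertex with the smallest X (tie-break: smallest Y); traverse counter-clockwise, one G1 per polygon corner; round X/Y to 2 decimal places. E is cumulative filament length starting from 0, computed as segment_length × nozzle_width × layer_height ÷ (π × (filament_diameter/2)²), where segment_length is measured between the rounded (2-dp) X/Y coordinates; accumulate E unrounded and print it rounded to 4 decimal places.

G0 X0.00 Y2.97 Z4.92
G1 X2.97 Y0.00 E0.0524
G1 X15.03 Y0.00 E0.2028
G1 X18.53 Y3.50 E0.2645
G1 X20.00 Y9.00 E0.3355
G1 X18.53 Y14.50 E0.4066
G1 X14.50 Y18.53 E0.4776
G1 X9.00 Y20.00 E0.5486
G1 X3.50 Y18.53 E0.6197
G1 X0.00 Y15.03 E0.6814
G1 X0.00 Y2.97 E0.8318

At z = 4.92 mm: the cube is present — its section is the full 29×29.5 rectangle; the cube at (3.5, 5) is present — its section is the full 6×8.5 rectangle; Merging all regions: the 6×8.5 cube at (3.5, 5) lies entirely inside the 29×29.5 cube, so the union is just the 29×29.5 cube — 1 connected region; the r=11 cylinder at (9, 9) gives a regular 12-gon of circumradius 11 (constant along its height); Keeping only the common overlap: the r=11 cylinder at (9, 9) partially overlaps the result so far; clipping to the common part keeps 334.66 mm² — 1 connected region. The outline is a single polygon with 10 vertices. Extrusion per mm of travel: 0.25 × 0.12 / (π × 0.875²) = 0.012473. Accumulating E over each segment gives final E = 0.8318.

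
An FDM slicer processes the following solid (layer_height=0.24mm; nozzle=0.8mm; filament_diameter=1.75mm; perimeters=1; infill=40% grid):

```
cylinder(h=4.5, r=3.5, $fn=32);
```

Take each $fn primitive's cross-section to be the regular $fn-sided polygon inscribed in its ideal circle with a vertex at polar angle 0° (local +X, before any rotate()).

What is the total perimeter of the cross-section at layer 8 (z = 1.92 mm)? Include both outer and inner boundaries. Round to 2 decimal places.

At z = 1.92 mm: the cylinder: section is a regular 32-gon, circumradius r=3.5 (perimeter = 2·32·3.500·sin(180°/32) = 21.96 mm). Overall, the cross-section is a single solid region. Total boundary length (outer) = 21.96 mm.

21.96 mm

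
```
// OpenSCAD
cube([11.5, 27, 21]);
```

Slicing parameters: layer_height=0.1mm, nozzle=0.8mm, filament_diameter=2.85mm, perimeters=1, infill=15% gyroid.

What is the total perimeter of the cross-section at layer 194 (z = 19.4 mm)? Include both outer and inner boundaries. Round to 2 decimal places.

At z = 19.4 mm: the cube (footprint 11.5×27) is included at this height (perimeter 77.00 mm). Overall, the cross-section is a single solid region. Total boundary length (outer) = 77.00 mm.

77.00 mm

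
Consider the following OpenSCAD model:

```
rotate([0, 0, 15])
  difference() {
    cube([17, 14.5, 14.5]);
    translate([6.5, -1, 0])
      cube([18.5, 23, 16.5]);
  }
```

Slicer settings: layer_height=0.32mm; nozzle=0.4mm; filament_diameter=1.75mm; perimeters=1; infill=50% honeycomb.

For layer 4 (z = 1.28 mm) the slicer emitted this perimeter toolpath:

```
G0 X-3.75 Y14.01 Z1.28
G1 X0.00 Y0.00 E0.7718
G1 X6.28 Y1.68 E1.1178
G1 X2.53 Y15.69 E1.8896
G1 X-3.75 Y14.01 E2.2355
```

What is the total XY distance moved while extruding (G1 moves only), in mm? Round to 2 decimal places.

Sum the Euclidean lengths of each G1 segment: total = 42.01 mm.

42.01 mm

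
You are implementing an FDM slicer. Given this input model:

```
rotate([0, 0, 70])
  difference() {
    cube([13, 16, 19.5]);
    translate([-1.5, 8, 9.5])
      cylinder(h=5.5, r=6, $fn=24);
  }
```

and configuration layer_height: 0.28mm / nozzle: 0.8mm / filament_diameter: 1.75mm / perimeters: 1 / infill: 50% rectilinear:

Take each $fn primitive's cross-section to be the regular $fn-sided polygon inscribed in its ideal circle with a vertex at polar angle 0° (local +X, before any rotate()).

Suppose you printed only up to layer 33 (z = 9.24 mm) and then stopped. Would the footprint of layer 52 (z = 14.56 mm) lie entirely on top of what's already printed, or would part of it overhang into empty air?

Compare the two slices. At z = 9.24: the 13×16 cube contributes its full rectangle (area 208.00 mm²); the cylinder at (-1.5, 8) is absent (z outside [9.5, 15]); After the difference (first − rest): none of the subtracted shapes is present at this height, so the 13×16 cube is unchanged — area = 208.00 mm²; (whole slice rotated 70° about Z — lengths, areas and connectivity unchanged). At z = 14.56: the cube (footprint 13×16) is included at this height (area 208.00 mm²); the cylinder at (-1.5, 8): section is a regular 24-gon, circumradius r=6 (area = (24/2)·6.000²·sin(360°/24) = 111.81 mm²); Subtracting the remaining from the first: starting from the 13×16 cube (208.00 mm²), the r=6 cylinder at (-1.5, 8) partially overlaps it — only the 38.20 mm² overlap (of its 111.81 mm²) is removed, clipping the outline — area = 169.80 mm²; (rotated 70° about Z; rotation is an isometry so areas/perimeters/island counts are preserved). Checking containment: the cross-section at z = 14.56 is a subset of the cross-section at z = 9.24.

entirely on top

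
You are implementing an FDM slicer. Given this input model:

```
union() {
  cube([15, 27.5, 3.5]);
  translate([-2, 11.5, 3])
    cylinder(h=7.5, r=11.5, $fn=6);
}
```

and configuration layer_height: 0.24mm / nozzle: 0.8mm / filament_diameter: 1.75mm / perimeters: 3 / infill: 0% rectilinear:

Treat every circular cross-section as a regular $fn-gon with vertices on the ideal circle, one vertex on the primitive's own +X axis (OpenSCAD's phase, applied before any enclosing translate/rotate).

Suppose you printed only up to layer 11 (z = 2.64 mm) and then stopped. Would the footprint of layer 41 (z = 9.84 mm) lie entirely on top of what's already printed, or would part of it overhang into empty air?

Compare the two slices. At z = 2.64: the cube is present — its section is the full 15×27.5 rectangle (area 412.50 mm²); the cylinder at (-2, 11.5) does not reach this height (z outside [3, 10.5]); Taking the union: only the 15×27.5 cube is present, so the union is just that shape — area = 412.50 mm². At z = 9.84: the cube is absent (z outside [0, 3.5]); the r=11.5 cylinder at (-2, 11.5) contributes a regular 6-gon of circumradius 11.5 (area = (6/2)·11.500²·sin(360°/6) = 343.60 mm²); Merging all regions: only the r=11.5 cylinder at (-2, 11.5) is present, so the union is just that shape — area = 343.60 mm². Checking containment: at z = 9.84 the cross-section extends beyond the z = 2.64 cross-section by about 211.63 mm².

part overhangs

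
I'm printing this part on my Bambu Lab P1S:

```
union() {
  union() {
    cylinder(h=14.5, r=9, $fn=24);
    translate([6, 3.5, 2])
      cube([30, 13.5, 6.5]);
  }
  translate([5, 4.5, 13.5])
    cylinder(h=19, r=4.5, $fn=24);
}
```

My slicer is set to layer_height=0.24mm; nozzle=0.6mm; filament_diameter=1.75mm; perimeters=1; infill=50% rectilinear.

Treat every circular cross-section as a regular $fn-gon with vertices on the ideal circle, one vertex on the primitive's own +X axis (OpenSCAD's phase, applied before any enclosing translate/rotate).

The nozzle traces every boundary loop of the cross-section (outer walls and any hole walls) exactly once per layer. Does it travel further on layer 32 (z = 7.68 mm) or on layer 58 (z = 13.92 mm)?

Layer 32 (z = 7.68): the r=9 cylinder gives a regular 24-gon of circumradius 9 (constant along its height) (perimeter = 2·24·9.000·sin(180°/24) = 56.39 mm); the cube at (6, 3.5) (footprint 30×13.5) is included at this height (perimeter 87.00 mm); Combining (union): the regions partially overlap (shared area 4.06 mm²), so the edge portions inside another operand are dropped and the merged outline is re-measured after clipping — boundary = 134.15 mm; the cylinder at (5, 4.5) does not reach this height (z outside [13.5, 32.5]); Merging all regions: only that combined region is present, so the union is just that shape — boundary = 134.15 mm. So its perimeter = 134.15 mm. Layer 58 (z = 13.92): the cylinder: section is a regular 24-gon, circumradius r=9 (perimeter = 2·24·9.000·sin(180°/24) = 56.39 mm); the cube at (6, 3.5) is absent (z outside [2, 8.5]); Merging all regions: only the r=9 cylinder is present, so the union is just that shape — boundary = 56.39 mm; the cylinder at (5, 4.5): section is a regular 24-gon, circumradius r=4.5 (perimeter = 2·24·4.500·sin(180°/24) = 28.19 mm); Merging all regions: the regions partially overlap (shared area 47.76 mm²), so the edge portions inside another operand are dropped and the merged outline is re-measured after clipping — boundary = 59.17 mm. So its perimeter = 59.17 mm. Layer 32 is larger (134.15 vs 59.17 mm).

layer 32 (z = 7.68 mm)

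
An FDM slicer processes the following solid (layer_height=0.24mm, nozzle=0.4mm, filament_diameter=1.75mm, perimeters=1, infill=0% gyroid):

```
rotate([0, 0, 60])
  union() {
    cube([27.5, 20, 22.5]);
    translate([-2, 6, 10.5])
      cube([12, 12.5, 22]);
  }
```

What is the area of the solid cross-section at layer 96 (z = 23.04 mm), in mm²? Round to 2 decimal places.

150.00 mm²

At z = 23.04 mm: the cube is not intersected at this z (z outside [0, 22.5]); the cube at (-2, 6) (footprint 12×12.5) is included at this height (area 150.00 mm²); Combining (union): only the 12×12.5 cube at (-2, 6) is present, so the union is just that shape — area = 150.00 mm²; (rotated 60° about Z; rotation is an isometry so areas/perimeters/island counts are preserved). Overall, the cross-section is a single solid region. Net area = 150.00 mm².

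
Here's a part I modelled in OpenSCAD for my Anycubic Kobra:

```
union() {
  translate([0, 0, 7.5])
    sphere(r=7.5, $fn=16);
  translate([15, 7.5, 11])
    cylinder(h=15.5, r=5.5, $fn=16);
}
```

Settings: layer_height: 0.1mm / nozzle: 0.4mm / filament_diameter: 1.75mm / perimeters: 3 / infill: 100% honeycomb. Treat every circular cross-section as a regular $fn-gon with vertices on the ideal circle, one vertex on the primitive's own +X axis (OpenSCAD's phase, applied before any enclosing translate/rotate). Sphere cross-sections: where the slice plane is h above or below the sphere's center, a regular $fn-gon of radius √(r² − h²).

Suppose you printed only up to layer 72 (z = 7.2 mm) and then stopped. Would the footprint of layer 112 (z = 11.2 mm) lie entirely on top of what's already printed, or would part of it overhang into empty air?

part overhangs

Compare the two slices. At z = 7.2: the sphere: section is a regular 16-gon, circumradius = √(r²−h²) = √(7.5²−0.3²) = 7.494 (area = (16/2)·7.494²·sin(360°/16) = 171.93 mm²); the cylinder at (15, 7.5) does not reach this height (z outside [11, 26.5]); Taking the union: only the r=7.5 sphere is present, so the union is just that shape — area = 171.93 mm². At z = 11.2: the sphere: section is a regular 16-gon, circumradius = √(r²−h²) = √(7.5²−3.7²) = 6.524 (area = (16/2)·6.524²·sin(360°/16) = 130.30 mm²); the cylinder at (15, 7.5): section is a regular 16-gon, circumradius r=5.5 (area = (16/2)·5.500²·sin(360°/16) = 92.61 mm²); Combining (union): the 2 present regions are separate (no shared area or edge), so areas and boundary lengths simply add and each stays a separate island — area = 222.91 mm². Checking containment: at z = 11.2 the cross-section extends beyond the z = 7.2 cross-section by about 92.61 mm².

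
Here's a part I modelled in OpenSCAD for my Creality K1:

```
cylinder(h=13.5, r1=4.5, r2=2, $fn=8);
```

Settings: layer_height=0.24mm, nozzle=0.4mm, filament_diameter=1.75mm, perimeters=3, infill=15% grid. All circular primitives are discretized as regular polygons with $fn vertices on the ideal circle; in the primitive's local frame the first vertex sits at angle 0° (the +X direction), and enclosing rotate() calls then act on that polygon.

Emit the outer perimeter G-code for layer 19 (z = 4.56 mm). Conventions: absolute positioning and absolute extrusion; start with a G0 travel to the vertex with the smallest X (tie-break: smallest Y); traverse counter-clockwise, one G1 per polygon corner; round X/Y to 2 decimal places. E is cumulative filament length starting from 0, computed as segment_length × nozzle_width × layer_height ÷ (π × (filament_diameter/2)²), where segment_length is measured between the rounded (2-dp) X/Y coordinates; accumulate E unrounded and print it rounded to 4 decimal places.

G0 X-3.66 Y0.00 Z4.56
G1 X-2.58 Y-2.58 E0.1116
G1 X0.00 Y-3.66 E0.2233
G1 X2.58 Y-2.58 E0.3349
G1 X3.66 Y0.00 E0.4465
G1 X2.58 Y2.58 E0.5582
G1 X0.00 Y3.66 E0.6698
G1 X-2.58 Y2.58 E0.7814
G1 X-3.66 Y0.00 E0.8931

At z = 4.56 mm: the cone contributes a regular 8-gon of circumradius 3.656 (interpolated between r1=4.5 and r2=2 at t=0.338). The outline is a single polygon with 8 vertices. Extrusion per mm of travel: 0.4 × 0.24 / (π × 0.875²) = 0.039912. Accumulating E over each segment gives final E = 0.8931.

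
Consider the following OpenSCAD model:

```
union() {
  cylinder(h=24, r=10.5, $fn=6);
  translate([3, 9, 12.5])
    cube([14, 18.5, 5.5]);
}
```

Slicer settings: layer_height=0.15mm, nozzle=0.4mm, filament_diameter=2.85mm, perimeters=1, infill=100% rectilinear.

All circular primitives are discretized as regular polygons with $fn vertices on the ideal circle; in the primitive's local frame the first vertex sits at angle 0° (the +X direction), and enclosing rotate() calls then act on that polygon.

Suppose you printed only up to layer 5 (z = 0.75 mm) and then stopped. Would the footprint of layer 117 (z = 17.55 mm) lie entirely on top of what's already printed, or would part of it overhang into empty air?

part overhangs

Compare the two slices. At z = 0.75: the r=10.5 cylinder gives a regular 6-gon of circumradius 10.5 (constant along its height) (area = (6/2)·10.500²·sin(360°/6) = 286.44 mm²); the cube at (3, 9) is absent (z outside [12.5, 18]); Taking the union: only the r=10.5 cylinder is present, so the union is just that shape — area = 286.44 mm². At z = 17.55: the cylinder: section is a regular 6-gon, circumradius r=10.5 (area = (6/2)·10.500²·sin(360°/6) = 286.44 mm²); the 14×18.5 cube at (3, 9) contributes its full rectangle (area 259.00 mm²); Taking the union: the regions partially overlap — summed areas 545.44 mm² minus the doubly-counted overlap 0.21 mm² gives 545.23 mm² — area = 545.23 mm². Checking containment: at z = 17.55 the cross-section extends beyond the z = 0.75 cross-section by about 258.79 mm².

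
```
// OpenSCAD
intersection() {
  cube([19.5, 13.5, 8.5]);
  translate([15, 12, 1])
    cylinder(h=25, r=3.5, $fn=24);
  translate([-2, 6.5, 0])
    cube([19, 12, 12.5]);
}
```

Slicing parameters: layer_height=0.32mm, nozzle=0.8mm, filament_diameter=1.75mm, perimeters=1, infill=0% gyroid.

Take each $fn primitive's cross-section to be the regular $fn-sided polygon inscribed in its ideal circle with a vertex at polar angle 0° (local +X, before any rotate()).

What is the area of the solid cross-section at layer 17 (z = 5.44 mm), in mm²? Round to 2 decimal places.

At z = 5.44 mm: the cube (footprint 19.5×13.5) is included at this height (area 263.25 mm²); the r=3.5 cylinder at (15, 12) gives a regular 24-gon of circumradius 3.5 (constant along its height) (area = (24/2)·3.500²·sin(360°/24) = 38.05 mm²); the cube at (-2, 6.5) (footprint 19×12) is included at this height (area 228.00 mm²); Keeping only the common overlap: the r=3.5 cylinder at (15, 12) partially overlaps the 19.5×13.5 cube; clipping to the common part keeps 29.13 mm²; the 19×12 cube at (-2, 6.5) partially overlaps the running intersection; clipping to the common part keeps 24.12 mm² — area = 24.12 mm². Overall, the cross-section is a single solid region. Net area = 24.12 mm².

24.12 mm²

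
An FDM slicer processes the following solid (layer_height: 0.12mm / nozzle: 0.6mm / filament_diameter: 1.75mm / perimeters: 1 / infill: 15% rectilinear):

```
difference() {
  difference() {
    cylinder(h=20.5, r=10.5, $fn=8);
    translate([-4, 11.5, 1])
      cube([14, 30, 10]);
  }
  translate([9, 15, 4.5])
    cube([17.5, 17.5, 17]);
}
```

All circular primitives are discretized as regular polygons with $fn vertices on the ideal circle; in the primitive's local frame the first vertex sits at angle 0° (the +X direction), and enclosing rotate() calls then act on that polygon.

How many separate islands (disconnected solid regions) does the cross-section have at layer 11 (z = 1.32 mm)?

1

At z = 1.32 mm: the cylinder: section is a regular 8-gon, circumradius r=10.5; the cube at (-4, 11.5) is present — its section is the full 14×30 rectangle; After the difference (first − rest): starting from the r=10.5 cylinder, the 14×30 cube at (-4, 11.5) misses the remaining region (no effect) — 1 connected region; the cube at (9, 15) does not reach this height (z outside [4.5, 21.5]); Subtracting the remaining from the first: none of the subtracted shapes is present at this height, so that combined region is unchanged — 1 connected region. Overall, the cross-section is a single solid region. Island count = 1.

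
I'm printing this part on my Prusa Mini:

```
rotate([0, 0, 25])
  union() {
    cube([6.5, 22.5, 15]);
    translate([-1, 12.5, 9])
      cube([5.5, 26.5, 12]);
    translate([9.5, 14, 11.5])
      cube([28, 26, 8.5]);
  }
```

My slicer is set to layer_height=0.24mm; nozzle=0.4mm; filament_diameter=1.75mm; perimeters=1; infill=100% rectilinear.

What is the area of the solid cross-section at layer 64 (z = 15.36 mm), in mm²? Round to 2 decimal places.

873.75 mm²

At z = 15.36 mm: the cube is absent (z outside [0, 15]); the cube at (-1, 12.5) is present — its section is the full 5.5×26.5 rectangle (area 145.75 mm²); the cube at (9.5, 14) is present — its section is the full 28×26 rectangle (area 728.00 mm²); Combining (union): the 2 present regions are separate (no shared area or edge), so areas and boundary lengths simply add and each stays a separate island — area = 873.75 mm²; (whole slice rotated 25° about Z — lengths, areas and connectivity unchanged). Overall, the cross-section has 2 separate islands. Net area = 873.75 mm².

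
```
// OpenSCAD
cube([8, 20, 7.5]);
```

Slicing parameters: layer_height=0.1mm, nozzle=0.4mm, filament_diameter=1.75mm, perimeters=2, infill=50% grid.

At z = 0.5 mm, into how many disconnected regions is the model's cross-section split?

At z = 0.5 mm: the 8×20 cube contributes its full rectangle. The result has 1 disconnected region.

1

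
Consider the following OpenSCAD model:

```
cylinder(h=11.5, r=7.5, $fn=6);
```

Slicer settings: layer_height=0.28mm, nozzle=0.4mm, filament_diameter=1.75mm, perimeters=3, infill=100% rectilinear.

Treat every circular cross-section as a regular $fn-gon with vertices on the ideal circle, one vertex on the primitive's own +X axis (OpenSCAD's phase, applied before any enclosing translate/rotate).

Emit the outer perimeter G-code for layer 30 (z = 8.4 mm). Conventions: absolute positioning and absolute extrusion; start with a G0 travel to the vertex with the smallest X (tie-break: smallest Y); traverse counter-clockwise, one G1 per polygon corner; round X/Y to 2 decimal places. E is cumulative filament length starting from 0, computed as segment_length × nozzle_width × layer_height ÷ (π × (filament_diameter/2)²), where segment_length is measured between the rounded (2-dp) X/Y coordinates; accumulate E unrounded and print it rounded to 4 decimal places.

G0 X-7.50 Y0.00 Z8.40
G1 X-3.75 Y-6.50 E0.3494
G1 X3.75 Y-6.50 E0.6987
G1 X7.50 Y0.00 E1.0481
G1 X3.75 Y6.50 E1.3975
G1 X-3.75 Y6.50 E1.7467
G1 X-7.50 Y0.00 E2.0962

At z = 8.4 mm: the r=7.5 cylinder gives a regular 6-gon of circumradius 7.5 (constant along its height). The outline is a single polygon with 6 vertices. Extrusion per mm of travel: 0.4 × 0.28 / (π × 0.875²) = 0.046564. Accumulating E over each segment gives final E = 2.0962.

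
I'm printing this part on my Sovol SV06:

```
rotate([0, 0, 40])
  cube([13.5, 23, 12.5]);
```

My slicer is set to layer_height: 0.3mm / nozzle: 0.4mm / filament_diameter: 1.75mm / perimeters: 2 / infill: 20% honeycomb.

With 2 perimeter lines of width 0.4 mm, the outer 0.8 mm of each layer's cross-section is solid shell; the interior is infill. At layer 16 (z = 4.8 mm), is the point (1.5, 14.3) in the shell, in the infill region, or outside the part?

infill

At z = 4.8 mm: the 13.5×23 cube contributes its full rectangle; (whole slice rotated 40° about Z — lengths, areas and connectivity unchanged). Overall, the cross-section is a single solid region. Undo the 40° rotation: the query point maps to (10.341, 9.990) in the un-rotated model frame. The nearest boundary edge runs (13.50, 0.00)→(13.50, 23.00); distance from the point to it = 3.16 mm. The point is inside the cross-section and 3.16 mm from the nearest boundary — more than the 0.8 mm shell width (2 × 0.4), so it's in the infill interior.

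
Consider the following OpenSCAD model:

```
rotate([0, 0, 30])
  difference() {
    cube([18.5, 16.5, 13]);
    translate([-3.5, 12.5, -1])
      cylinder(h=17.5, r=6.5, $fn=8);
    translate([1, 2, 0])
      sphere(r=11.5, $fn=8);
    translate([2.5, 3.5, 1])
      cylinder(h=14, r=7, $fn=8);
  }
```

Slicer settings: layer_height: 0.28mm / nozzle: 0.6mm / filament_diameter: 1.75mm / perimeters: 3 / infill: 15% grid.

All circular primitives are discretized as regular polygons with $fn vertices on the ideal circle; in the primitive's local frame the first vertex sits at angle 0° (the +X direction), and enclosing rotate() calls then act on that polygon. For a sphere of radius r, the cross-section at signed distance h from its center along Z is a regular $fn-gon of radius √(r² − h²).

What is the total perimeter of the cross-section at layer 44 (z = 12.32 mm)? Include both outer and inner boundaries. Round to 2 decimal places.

At z = 12.32 mm: the 18.5×16.5 cube contributes its full rectangle (perimeter 70.00 mm); the cylinder at (-3.5, 12.5): section is a regular 8-gon, circumradius r=6.5 (perimeter = 2·8·6.500·sin(180°/8) = 39.80 mm); the sphere at (1, 2) does not reach this height (|z−center|=12.320 > r=11.5); the r=7 cylinder at (2.5, 3.5) contributes a regular 8-gon of circumradius 7 (perimeter = 2·8·7.000·sin(180°/8) = 42.86 mm); Subtracting the remaining from the first: starting from the 18.5×16.5 cube, the r=6.5 cylinder at (-3.5, 12.5) partially overlaps it — only the 18.35 mm² overlap (of its 119.50 mm²) is removed, clipping the outline; the r=7 cylinder at (2.5, 3.5) partially overlaps it — only the 78.34 mm² overlap (of its 138.59 mm²) is removed, clipping the outline — boundary = 65.71 mm; (rotated 30° about Z; rotation is an isometry so areas/perimeters/island counts are preserved). Overall, the cross-section is a single solid region. Total boundary length (outer) = 65.71 mm.

65.71 mm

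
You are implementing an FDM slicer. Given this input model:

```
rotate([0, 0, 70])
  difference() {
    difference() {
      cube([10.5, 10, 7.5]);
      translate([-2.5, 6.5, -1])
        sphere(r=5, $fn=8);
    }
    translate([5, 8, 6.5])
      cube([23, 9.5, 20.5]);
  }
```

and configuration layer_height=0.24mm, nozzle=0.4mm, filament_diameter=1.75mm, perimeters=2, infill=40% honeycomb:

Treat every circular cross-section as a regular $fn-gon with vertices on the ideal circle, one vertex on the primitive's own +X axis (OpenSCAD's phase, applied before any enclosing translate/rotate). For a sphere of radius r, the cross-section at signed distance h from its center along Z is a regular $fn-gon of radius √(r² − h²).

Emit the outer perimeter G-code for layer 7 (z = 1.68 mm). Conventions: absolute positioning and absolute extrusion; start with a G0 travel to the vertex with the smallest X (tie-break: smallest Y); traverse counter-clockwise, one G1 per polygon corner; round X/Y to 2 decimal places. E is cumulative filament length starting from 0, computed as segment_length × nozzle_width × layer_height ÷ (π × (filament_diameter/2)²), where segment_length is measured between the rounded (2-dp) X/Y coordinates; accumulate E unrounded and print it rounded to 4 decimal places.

At z = 1.68 mm: the cube (footprint 10.5×10) is included at this height; the r=5 sphere at (-2.5, 6.5) slices to a regular 8-gon of circumradius 4.221 (√(r²−h²) with h=2.68 from center); Subtracting the remaining from the first: starting from the 10.5×10 cube, the r=5 sphere at (-2.5, 6.5) partially overlaps it — only the 6.68 mm² overlap (of its 50.40 mm²) is removed, clipping the outline — 1 connected region; the cube at (5, 8) is absent (z outside [6.5, 27]); After the difference (first − rest): none of the subtracted shapes is present at this height, so the result so far is unchanged — 1 connected region; (rotated 70° about Z; rotation is an isometry so areas/perimeters/island counts are preserved). The outline is a single polygon with 9 vertices. Extrusion per mm of travel: 0.4 × 0.24 / (π × 0.875²) = 0.039912. Accumulating E over each segment gives final E = 1.6824.

G0 X-9.40 Y3.42 Z1.68
G1 X-9.10 Y3.31 E0.0128
G1 X-8.75 Y3.70 E0.0337
G1 X-5.52 Y3.84 E0.1627
G1 X-3.14 Y1.66 E0.2915
G1 X-3.11 Y1.13 E0.3127
G1 X0.00 Y0.00 E0.4448
G1 X3.59 Y9.87 E0.8640
G1 X-5.81 Y13.29 E1.2632
G1 X-9.40 Y3.42 E1.6824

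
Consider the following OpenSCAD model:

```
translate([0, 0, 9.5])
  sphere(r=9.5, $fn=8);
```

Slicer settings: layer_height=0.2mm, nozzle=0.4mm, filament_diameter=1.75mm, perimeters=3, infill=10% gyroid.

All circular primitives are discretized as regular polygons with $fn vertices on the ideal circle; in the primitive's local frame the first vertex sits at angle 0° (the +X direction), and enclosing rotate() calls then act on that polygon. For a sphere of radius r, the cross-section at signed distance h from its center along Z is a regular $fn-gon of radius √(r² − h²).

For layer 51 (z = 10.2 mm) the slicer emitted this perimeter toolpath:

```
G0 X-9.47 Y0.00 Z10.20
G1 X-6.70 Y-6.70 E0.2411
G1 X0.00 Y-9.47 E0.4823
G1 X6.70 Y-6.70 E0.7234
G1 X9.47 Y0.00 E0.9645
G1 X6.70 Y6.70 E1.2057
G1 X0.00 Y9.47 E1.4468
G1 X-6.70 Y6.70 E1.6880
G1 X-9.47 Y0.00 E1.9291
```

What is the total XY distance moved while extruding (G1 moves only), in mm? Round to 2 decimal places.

Sum the Euclidean lengths of each G1 segment: total = 58.00 mm.

58.00 mm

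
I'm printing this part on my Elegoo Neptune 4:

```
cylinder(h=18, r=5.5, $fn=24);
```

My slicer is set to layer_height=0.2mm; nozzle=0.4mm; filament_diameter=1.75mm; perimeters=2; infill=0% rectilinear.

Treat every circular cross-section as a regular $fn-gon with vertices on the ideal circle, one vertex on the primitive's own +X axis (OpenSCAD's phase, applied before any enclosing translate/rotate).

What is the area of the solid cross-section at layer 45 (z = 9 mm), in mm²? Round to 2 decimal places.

At z = 9 mm: the r=5.5 cylinder gives a regular 24-gon of circumradius 5.5 (constant along its height) (area = (24/2)·5.500²·sin(360°/24) = 93.95 mm²). Overall, the cross-section is a single solid region. Net area = 93.95 mm².

93.95 mm²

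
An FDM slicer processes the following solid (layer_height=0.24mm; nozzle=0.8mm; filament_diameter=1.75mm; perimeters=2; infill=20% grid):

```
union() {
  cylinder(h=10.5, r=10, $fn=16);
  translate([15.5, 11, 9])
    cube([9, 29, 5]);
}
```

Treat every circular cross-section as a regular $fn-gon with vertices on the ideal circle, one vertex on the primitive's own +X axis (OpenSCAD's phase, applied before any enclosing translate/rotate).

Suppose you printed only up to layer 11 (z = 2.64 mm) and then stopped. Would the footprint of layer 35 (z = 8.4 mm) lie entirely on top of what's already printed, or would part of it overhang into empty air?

Compare the two slices. At z = 2.64: the r=10 cylinder contributes a regular 16-gon of circumradius 10 (area = (16/2)·10.000²·sin(360°/16) = 306.15 mm²); the cube at (15.5, 11) is absent (z outside [9, 14]); Taking the union: only the r=10 cylinder is present, so the union is just that shape — area = 306.15 mm². At z = 8.4: the cylinder: section is a regular 16-gon, circumradius r=10 (area = (16/2)·10.000²·sin(360°/16) = 306.15 mm²); the cube at (15.5, 11) is not intersected at this z (z outside [9, 14]); Combining (union): only the r=10 cylinder is present, so the union is just that shape — area = 306.15 mm². Checking containment: the cross-section at z = 8.4 is a subset of the cross-section at z = 2.64.

entirely on top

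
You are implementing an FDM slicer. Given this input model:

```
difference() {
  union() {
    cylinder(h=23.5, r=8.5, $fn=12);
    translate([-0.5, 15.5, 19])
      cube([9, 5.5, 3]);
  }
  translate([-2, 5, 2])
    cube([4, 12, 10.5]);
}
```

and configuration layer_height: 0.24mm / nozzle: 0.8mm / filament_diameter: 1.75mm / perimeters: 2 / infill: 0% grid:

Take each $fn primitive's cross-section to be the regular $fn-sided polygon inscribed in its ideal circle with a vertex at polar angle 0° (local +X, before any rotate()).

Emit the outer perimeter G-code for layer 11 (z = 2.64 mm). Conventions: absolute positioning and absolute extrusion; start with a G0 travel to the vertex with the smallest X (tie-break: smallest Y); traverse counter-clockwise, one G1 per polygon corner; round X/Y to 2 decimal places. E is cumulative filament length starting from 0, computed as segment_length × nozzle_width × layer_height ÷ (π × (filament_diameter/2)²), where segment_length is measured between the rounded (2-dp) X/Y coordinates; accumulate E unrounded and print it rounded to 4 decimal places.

At z = 2.64 mm: the r=8.5 cylinder contributes a regular 12-gon of circumradius 8.5; the cube at (-0.5, 15.5) does not reach this height (z outside [19, 22]); Taking the union: only the r=8.5 cylinder is present, so the union is just that shape — 1 connected region; the 4×12 cube at (-2, 5) contributes its full rectangle; Taking the first minus the rest: starting from the result so far, the 4×12 cube at (-2, 5) partially overlaps it — only the 12.93 mm² overlap (of its 48.00 mm²) is removed, clipping the outline — 1 connected region. The outline is a single polygon with 15 vertices. Extrusion per mm of travel: 0.8 × 0.24 / (π × 0.875²) = 0.079824. Accumulating E over each segment gives final E = 4.6754.

G0 X-8.50 Y0.00 Z2.64
G1 X-7.36 Y-4.25 E0.3512
G1 X-4.25 Y-7.36 E0.7023
G1 X0.00 Y-8.50 E1.0536
G1 X4.25 Y-7.36 E1.4048
G1 X7.36 Y-4.25 E1.7559
G1 X8.50 Y0.00 E2.1072
G1 X7.36 Y4.25 E2.4584
G1 X4.25 Y7.36 E2.8095
G1 X2.00 Y7.96 E2.9954
G1 X2.00 Y5.00 E3.2316
G1 X-2.00 Y5.00 E3.5509
G1 X-2.00 Y7.96 E3.7872
G1 X-4.25 Y7.36 E3.9731
G1 X-7.36 Y4.25 E4.3242
G1 X-8.50 Y0.00 E4.6754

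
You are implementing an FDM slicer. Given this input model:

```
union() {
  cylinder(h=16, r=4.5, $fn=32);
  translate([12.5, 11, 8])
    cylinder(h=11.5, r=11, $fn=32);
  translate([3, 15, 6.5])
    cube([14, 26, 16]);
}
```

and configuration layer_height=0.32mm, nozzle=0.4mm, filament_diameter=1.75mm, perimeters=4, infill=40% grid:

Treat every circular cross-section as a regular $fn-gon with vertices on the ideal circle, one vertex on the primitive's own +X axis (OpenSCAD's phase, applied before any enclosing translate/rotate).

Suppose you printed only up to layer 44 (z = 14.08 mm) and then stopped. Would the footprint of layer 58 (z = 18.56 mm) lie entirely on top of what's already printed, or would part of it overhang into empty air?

Compare the two slices. At z = 14.08: the r=4.5 cylinder contributes a regular 32-gon of circumradius 4.5 (area = (32/2)·4.500²·sin(360°/32) = 63.21 mm²); the r=11 cylinder at (12.5, 11) contributes a regular 32-gon of circumradius 11 (area = (32/2)·11.000²·sin(360°/32) = 377.69 mm²); the cube at (3, 15) (footprint 14×26) is included at this height (area 364.00 mm²); Combining (union): the regions partially overlap — summed areas 804.90 mm² minus the doubly-counted overlap 80.93 mm² gives 723.97 mm² — area = 723.97 mm². At z = 18.56: the cylinder is not intersected at this z (z outside [0, 16]); the r=11 cylinder at (12.5, 11) contributes a regular 32-gon of circumradius 11 (area = (32/2)·11.000²·sin(360°/32) = 377.69 mm²); the cube at (3, 15) is present — its section is the full 14×26 rectangle (area 364.00 mm²); Merging all regions: the regions partially overlap — summed areas 741.69 mm² minus the doubly-counted overlap 80.93 mm² gives 660.76 mm² — area = 660.76 mm². Checking containment: the cross-section at z = 18.56 is a subset of the cross-section at z = 14.08.

entirely on top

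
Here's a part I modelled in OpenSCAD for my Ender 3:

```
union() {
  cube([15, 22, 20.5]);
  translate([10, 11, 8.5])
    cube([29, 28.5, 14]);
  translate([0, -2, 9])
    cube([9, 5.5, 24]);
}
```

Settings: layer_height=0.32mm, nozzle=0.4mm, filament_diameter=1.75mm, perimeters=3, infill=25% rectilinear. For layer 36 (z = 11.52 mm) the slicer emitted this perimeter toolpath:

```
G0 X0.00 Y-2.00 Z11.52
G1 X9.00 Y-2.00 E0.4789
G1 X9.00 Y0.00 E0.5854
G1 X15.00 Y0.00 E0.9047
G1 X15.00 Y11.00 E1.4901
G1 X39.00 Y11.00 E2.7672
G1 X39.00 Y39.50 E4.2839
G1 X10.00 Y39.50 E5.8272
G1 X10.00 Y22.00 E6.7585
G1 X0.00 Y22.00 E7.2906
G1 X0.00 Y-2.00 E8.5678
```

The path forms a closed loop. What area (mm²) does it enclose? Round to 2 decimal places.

Apply the shoelace formula to the sequence of (X, Y) vertices; enclosed area = 1119.50 mm².

1119.50 mm²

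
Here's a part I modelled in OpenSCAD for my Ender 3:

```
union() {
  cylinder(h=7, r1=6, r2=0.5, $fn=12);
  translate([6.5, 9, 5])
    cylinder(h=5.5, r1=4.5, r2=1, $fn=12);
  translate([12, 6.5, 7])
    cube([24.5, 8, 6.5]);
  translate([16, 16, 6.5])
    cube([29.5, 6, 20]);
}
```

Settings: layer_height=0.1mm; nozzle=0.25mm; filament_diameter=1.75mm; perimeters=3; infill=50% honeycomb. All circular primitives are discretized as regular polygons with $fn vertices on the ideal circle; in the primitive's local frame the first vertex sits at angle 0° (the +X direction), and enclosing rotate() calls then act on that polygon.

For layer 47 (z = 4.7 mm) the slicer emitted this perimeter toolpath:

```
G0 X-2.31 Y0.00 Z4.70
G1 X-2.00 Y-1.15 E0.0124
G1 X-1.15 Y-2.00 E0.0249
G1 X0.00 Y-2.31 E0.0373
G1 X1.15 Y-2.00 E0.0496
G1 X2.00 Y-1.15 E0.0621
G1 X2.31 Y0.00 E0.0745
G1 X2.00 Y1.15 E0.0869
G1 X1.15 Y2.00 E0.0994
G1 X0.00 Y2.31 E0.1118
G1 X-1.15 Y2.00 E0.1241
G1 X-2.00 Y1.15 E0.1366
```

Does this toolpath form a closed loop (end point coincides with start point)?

Start point (G0): (-2.31, 0.00). End point (last G1): the path does not return to the start — open.

no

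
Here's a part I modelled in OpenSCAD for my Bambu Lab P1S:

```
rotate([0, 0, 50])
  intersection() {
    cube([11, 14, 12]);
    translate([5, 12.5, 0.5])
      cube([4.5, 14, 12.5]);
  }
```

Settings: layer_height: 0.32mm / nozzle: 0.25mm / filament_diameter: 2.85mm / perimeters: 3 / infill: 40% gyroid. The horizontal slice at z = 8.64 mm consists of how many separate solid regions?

At z = 8.64 mm: the 11×14 cube contributes its full rectangle; the 4.5×14 cube at (5, 12.5) contributes its full rectangle; After intersecting: the 4.5×14 cube at (5, 12.5) partially overlaps the 11×14 cube; clipping to the common part keeps 6.75 mm² — 1 connected region; (whole slice rotated 50° about Z — lengths, areas and connectivity unchanged). The result has 1 disconnected region.

1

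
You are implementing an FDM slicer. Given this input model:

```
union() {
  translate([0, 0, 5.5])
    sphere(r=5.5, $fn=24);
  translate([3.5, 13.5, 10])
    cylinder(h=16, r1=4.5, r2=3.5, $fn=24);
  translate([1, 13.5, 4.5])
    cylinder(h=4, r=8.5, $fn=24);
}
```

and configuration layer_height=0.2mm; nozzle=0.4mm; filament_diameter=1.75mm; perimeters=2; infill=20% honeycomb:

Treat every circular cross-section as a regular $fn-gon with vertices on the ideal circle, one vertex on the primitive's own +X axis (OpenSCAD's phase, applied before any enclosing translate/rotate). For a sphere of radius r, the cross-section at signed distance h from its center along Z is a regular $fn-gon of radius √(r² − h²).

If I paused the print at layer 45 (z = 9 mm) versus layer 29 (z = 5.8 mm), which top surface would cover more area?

layer 29 (z = 5.8 mm)

Layer 45 (z = 9): the sphere: section is a regular 24-gon, circumradius = √(r²−h²) = √(5.5²−3.5²) = 4.243 (area = (24/2)·4.243²·sin(360°/24) = 55.90 mm²); the cone at (3.5, 13.5) is absent (z outside [10, 26]); the cylinder at (1, 13.5) does not reach this height (z outside [4.5, 8.5]); Merging all regions: only the r=5.5 sphere is present, so the union is just that shape — area = 55.90 mm². So its area = 55.90 mm². Layer 29 (z = 5.8): the sphere: section is a regular 24-gon, circumradius = √(r²−h²) = √(5.5²−0.3²) = 5.492 (area = (24/2)·5.492²·sin(360°/24) = 93.67 mm²); the cone at (3.5, 13.5) is absent (z outside [10, 26]); the r=8.5 cylinder at (1, 13.5) gives a regular 24-gon of circumradius 8.5 (constant along its height) (area = (24/2)·8.500²·sin(360°/24) = 224.40 mm²); Combining (union): the regions partially overlap — summed areas 318.07 mm² minus the doubly-counted overlap 0.79 mm² gives 317.28 mm² — area = 317.28 mm². So its area = 317.28 mm². Layer 29 is larger (317.28 vs 55.90 mm²).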